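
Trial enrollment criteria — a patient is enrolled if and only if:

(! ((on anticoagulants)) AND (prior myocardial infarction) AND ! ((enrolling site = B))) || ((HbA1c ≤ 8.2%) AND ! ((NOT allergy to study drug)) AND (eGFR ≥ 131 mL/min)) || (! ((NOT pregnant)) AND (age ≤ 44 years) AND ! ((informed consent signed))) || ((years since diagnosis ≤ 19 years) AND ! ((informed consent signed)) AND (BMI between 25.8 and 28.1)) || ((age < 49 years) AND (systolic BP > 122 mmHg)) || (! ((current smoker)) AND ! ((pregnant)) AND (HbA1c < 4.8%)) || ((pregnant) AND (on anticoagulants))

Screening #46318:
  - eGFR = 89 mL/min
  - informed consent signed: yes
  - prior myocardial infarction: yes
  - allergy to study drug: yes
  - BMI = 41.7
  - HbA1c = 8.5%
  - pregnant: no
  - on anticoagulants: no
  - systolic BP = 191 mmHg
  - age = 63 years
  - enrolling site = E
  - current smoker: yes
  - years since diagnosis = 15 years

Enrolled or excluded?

Enrolled

Atomic conditions:
  on anticoagulants: no → false
  prior myocardial infarction: yes → true
  enrolling site = B: E == B is false
  HbA1c ≤ 8.2%: 8.5 ≤ 8.2 is false
  NOT allergy to study drug: yes → false
  eGFR ≥ 131 mL/min: 89 ≥ 131 is false
  NOT pregnant: no → true
  age ≤ 44 years: 63 ≤ 44 is false
  informed consent signed: yes → true
  years since diagnosis ≤ 19 years: 15 ≤ 19 is true
  BMI between 25.8 and 28.1: 41.7 in [25.8, 28.1] is false
  age < 49 years: 63 < 49 is false
  systolic BP > 122 mmHg: 191 > 122 is true
  current smoker: yes → true
  pregnant: no → false
  HbA1c < 4.8%: 8.5 < 4.8 is false
Combine:
[1.1] NOT false = true
[1.3] NOT false = true
[1] true AND true AND true = true
[2.2] NOT false = true
[2] false AND true AND false = false
[3.1] NOT true = false
[3.3] NOT true = false
[3] false AND false AND false = false
[4.2] NOT true = false
[4] true AND false AND false = false
[5] false AND true = false
[6.1] NOT true = false
[6.2] NOT false = true
[6] false AND true AND false = false
[7] false AND false = false
[root] true OR false OR false OR false OR false OR false OR false = true
Overall: true → enrolled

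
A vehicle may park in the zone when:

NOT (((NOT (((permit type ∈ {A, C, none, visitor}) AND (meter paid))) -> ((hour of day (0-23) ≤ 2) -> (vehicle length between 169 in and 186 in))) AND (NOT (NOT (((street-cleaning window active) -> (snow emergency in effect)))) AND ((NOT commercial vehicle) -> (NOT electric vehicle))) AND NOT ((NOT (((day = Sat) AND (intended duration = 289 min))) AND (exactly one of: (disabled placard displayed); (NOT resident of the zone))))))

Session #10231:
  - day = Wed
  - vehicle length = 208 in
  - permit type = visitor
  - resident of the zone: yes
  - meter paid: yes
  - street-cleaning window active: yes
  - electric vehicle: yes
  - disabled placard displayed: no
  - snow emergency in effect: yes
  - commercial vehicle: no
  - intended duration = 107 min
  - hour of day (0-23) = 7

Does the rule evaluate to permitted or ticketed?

Atomic conditions:
  permit type ∈ {A, C, none, visitor}: visitor is in the set → true
  meter paid: yes → true
  hour of day (0-23) ≤ 2: 7 ≤ 2 is false
  vehicle length between 169 in and 186 in: 208 in [169, 186] is false
  street-cleaning window active: yes → true
  snow emergency in effect: yes → true
  NOT commercial vehicle: no → true
  NOT electric vehicle: yes → false
  day = Sat: Wed == Sat is false
  intended duration = 289 min: 107 == 289 is false
  disabled placard displayed: no → false
  NOT resident of the zone: yes → false
Combine:
[1.1.1.1] true AND true = true
[1.1.1] NOT true = false
[1.1.2] false → false (antecedent false ⇒ implication holds) = true
[1.1] false → true (antecedent false ⇒ implication holds) = true
[1.2.1.1.1] true → true = true
[1.2.1.1] NOT true = false
[1.2.1] NOT false = true
[1.2.2] true → false = false
[1.2] true AND false = false
[1.3.1.1.1] false AND false = false
[1.3.1.1] NOT false = true
[1.3.1.2] exactly-one(false, false) = false
[1.3.1] true AND false = false
[1.3] NOT false = true
[1] true AND false AND true = false
[root] NOT false = true
Overall: true → permitted

Permitted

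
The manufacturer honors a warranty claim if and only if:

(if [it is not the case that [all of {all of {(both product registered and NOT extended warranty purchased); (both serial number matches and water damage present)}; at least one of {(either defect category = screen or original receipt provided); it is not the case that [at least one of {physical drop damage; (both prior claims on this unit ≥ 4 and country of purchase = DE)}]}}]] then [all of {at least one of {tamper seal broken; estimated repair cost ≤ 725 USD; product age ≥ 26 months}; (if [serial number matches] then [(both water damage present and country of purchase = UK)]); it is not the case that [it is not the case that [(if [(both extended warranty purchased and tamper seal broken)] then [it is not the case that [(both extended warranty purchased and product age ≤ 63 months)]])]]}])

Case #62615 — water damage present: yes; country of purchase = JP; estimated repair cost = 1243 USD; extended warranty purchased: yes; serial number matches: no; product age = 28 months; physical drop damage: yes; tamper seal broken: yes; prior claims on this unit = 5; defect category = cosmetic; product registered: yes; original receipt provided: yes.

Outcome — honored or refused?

Atomic conditions:
  product registered: yes → true
  NOT extended warranty purchased: yes → false
  serial number matches: no → false
  water damage present: yes → true
  defect category = screen: cosmetic == screen is false
  original receipt provided: yes → true
  physical drop damage: yes → true
  prior claims on this unit ≥ 4: 5 ≥ 4 is true
  country of purchase = DE: JP == DE is false
  tamper seal broken: yes → true
  estimated repair cost ≤ 725 USD: 1243 ≤ 725 is false
  product age ≥ 26 months: 28 ≥ 26 is true
  country of purchase = UK: JP == UK is false
  extended warranty purchased: yes → true
  product age ≤ 63 months: 28 ≤ 63 is true
Combine:
[1.1.1.1] true AND false = false
[1.1.1.2] false AND true = false
[1.1.1] false AND false = false
[1.1.2.1] false OR true = true
[1.1.2.2.1.2] true AND false = false
[1.1.2.2.1] true OR false = true
[1.1.2.2] NOT true = false
[1.1.2] true OR false = true
[1.1] false AND true = false
[1] NOT false = true
[2.1] true OR false OR true = true
[2.2.2] true AND false = false
[2.2] false → false (antecedent false ⇒ implication holds) = true
[2.3.1.1.1] true AND true = true
[2.3.1.1.2.1] true AND true = true
[2.3.1.1.2] NOT true = false
[2.3.1.1] true → false = false
[2.3.1] NOT false = true
[2.3] NOT true = false
[2] true AND true AND false = false
[root] true → false = false
Overall: false → refused

Refused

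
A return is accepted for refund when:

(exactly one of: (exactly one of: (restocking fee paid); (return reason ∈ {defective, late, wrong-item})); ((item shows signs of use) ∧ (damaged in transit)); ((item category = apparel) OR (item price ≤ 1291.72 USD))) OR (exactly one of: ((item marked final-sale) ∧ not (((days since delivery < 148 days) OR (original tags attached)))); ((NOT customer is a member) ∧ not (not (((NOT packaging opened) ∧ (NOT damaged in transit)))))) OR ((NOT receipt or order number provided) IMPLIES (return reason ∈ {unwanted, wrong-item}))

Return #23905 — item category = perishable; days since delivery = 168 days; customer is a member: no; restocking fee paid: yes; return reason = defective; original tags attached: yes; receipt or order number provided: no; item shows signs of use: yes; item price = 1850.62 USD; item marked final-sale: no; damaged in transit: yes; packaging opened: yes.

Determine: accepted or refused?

Accepted

Atomic conditions:
  restocking fee paid: yes → true
  return reason ∈ {defective, late, wrong-item}: defective is in the set → true
  item shows signs of use: yes → true
  damaged in transit: yes → true
  item category = apparel: perishable == apparel is false
  item price ≤ 1291.72 USD: 1850.62 ≤ 1291.72 is false
  item marked final-sale: no → false
  days since delivery < 148 days: 168 < 148 is false
  original tags attached: yes → true
  NOT customer is a member: no → true
  NOT packaging opened: yes → false
  NOT damaged in transit: yes → false
  NOT receipt or order number provided: no → true
  return reason ∈ {unwanted, wrong-item}: defective is not in the set → false
Combine:
[1.1] exactly-one(true, true) = false
[1.2] true AND true = true
[1.3] false OR false = false
[1] exactly-one(false, true, false) = true
[2.1.2.1] false OR true = true
[2.1.2] NOT true = false
[2.1] false AND false = false
[2.2.2.1.1] false AND false = false
[2.2.2.1] NOT false = true
[2.2.2] NOT true = false
[2.2] true AND false = false
[2] exactly-one(false, false) = false
[3] true → false = false
[root] true OR false OR false = true
Overall: true → accepted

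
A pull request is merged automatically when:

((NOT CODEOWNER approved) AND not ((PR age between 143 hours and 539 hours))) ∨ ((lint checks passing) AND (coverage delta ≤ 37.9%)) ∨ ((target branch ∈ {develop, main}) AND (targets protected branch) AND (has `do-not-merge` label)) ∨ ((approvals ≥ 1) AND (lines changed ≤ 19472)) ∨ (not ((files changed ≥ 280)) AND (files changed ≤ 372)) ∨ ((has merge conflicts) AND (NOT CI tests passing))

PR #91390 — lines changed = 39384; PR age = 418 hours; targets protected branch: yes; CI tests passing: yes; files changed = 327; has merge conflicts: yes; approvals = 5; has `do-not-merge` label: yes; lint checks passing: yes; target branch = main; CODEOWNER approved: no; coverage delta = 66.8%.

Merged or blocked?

Merged

Atomic conditions:
  NOT CODEOWNER approved: no → true
  PR age between 143 hours and 539 hours: 418 in [143, 539] is true
  lint checks passing: yes → true
  coverage delta ≤ 37.9%: 66.8 ≤ 37.9 is false
  target branch ∈ {develop, main}: main is in the set → true
  targets protected branch: yes → true
  has `do-not-merge` label: yes → true
  approvals ≥ 1: 5 ≥ 1 is true
  lines changed ≤ 19472: 39384 ≤ 19472 is false
  files changed ≥ 280: 327 ≥ 280 is true
  files changed ≤ 372: 327 ≤ 372 is true
  has merge conflicts: yes → true
  NOT CI tests passing: yes → false
Combine:
[1.2] NOT true = false
[1] true AND false = false
[2] true AND false = false
[3] true AND true AND true = true
[4] true AND false = false
[5.1] NOT true = false
[5] false AND true = false
[6] true AND false = false
[root] false OR false OR true OR false OR false OR false = true
Overall: true → merged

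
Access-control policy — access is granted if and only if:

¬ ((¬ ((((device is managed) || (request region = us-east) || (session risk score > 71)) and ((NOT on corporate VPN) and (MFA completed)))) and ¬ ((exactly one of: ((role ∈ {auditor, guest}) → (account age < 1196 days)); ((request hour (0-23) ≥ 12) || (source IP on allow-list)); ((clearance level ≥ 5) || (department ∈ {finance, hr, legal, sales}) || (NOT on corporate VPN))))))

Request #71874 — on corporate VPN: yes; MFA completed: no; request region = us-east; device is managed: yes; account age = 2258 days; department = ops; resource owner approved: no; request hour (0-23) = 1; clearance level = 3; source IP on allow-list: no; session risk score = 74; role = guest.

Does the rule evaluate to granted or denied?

Denied

Atomic conditions:
  device is managed: yes → true
  request region = us-east: us-east == us-east is true
  session risk score > 71: 74 > 71 is true
  NOT on corporate VPN: yes → false
  MFA completed: no → false
  role ∈ {auditor, guest}: guest is in the set → true
  account age < 1196 days: 2258 < 1196 is false
  request hour (0-23) ≥ 12: 1 ≥ 12 is false
  source IP on allow-list: no → false
  clearance level ≥ 5: 3 ≥ 5 is false
  department ∈ {finance, hr, legal, sales}: ops is not in the set → false
Combine:
[1.1.1.1] true OR true OR true = true
[1.1.1.2] false AND false = false
[1.1.1] true AND false = false
[1.1] NOT false = true
[1.2.1.1] true → false = false
[1.2.1.2] false OR false = false
[1.2.1.3] false OR false OR false = false
[1.2.1] exactly-one(false, false, false) = false
[1.2] NOT false = true
[1] true AND true = true
[root] NOT true = false
Overall: false → denied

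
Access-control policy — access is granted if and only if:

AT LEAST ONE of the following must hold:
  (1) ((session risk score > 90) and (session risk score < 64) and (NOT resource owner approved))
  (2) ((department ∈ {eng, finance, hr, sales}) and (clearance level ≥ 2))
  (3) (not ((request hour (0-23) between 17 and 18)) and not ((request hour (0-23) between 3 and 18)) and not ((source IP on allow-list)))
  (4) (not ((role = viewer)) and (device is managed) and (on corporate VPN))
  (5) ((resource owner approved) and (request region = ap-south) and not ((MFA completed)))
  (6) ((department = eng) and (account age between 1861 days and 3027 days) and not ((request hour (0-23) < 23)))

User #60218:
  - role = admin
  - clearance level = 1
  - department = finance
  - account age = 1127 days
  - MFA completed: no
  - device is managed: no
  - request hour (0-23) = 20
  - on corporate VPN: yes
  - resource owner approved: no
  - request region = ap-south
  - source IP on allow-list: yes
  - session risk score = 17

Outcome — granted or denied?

Denied

Atomic conditions:
  session risk score > 90: 17 > 90 is false
  session risk score < 64: 17 < 64 is true
  NOT resource owner approved: no → true
  department ∈ {eng, finance, hr, sales}: finance is in the set → true
  clearance level ≥ 2: 1 ≥ 2 is false
  request hour (0-23) between 17 and 18: 20 in [17, 18] is false
  request hour (0-23) between 3 and 18: 20 in [3, 18] is false
  source IP on allow-list: yes → true
  role = viewer: admin == viewer is false
  device is managed: no → false
  on corporate VPN: yes → true
  resource owner approved: no → false
  request region = ap-south: ap-south == ap-south is true
  MFA completed: no → false
  department = eng: finance == eng is false
  account age between 1861 days and 3027 days: 1127 in [1861, 3027] is false
  request hour (0-23) < 23: 20 < 23 is true
Combine:
[1] false AND true AND true = false
[2] true AND false = false
[3.1] NOT false = true
[3.2] NOT false = true
[3.3] NOT true = false
[3] true AND true AND false = false
[4.1] NOT false = true
[4] true AND false AND true = false
[5.3] NOT false = true
[5] false AND true AND true = false
[6.3] NOT true = false
[6] false AND false AND false = false
[root] false OR false OR false OR false OR false OR false = false
Overall: false → denied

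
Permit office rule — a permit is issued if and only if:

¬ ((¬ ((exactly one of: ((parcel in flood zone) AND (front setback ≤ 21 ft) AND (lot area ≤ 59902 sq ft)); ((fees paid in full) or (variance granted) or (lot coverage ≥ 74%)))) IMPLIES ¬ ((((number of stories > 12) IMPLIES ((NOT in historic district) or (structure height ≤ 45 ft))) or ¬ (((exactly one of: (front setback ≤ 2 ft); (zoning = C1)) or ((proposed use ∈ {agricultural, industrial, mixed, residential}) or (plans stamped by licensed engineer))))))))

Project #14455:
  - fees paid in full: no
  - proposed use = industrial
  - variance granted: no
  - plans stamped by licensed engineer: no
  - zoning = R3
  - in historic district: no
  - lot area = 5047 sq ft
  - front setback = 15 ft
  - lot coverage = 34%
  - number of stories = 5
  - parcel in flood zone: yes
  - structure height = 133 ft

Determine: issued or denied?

Denied

Atomic conditions:
  parcel in flood zone: yes → true
  front setback ≤ 21 ft: 15 ≤ 21 is true
  lot area ≤ 59902 sq ft: 5047 ≤ 59902 is true
  fees paid in full: no → false
  variance granted: no → false
  lot coverage ≥ 74%: 34 ≥ 74 is false
  number of stories > 12: 5 > 12 is false
  NOT in historic district: no → true
  structure height ≤ 45 ft: 133 ≤ 45 is false
  front setback ≤ 2 ft: 15 ≤ 2 is false
  zoning = C1: R3 == C1 is false
  proposed use ∈ {agricultural, industrial, mixed, residential}: industrial is in the set → true
  plans stamped by licensed engineer: no → false
Combine:
[1.1.1.1] true AND true AND true = true
[1.1.1.2] false OR false OR false = false
[1.1.1] exactly-one(true, false) = true
[1.1] NOT true = false
[1.2.1.1.2] true OR false = true
[1.2.1.1] false → true (antecedent false ⇒ implication holds) = true
[1.2.1.2.1.1] exactly-one(false, false) = false
[1.2.1.2.1.2] true OR false = true
[1.2.1.2.1] false OR true = true
[1.2.1.2] NOT true = false
[1.2.1] true OR false = true
[1.2] NOT true = false
[1] false → false (antecedent false ⇒ implication holds) = true
[root] NOT true = false
Overall: false → denied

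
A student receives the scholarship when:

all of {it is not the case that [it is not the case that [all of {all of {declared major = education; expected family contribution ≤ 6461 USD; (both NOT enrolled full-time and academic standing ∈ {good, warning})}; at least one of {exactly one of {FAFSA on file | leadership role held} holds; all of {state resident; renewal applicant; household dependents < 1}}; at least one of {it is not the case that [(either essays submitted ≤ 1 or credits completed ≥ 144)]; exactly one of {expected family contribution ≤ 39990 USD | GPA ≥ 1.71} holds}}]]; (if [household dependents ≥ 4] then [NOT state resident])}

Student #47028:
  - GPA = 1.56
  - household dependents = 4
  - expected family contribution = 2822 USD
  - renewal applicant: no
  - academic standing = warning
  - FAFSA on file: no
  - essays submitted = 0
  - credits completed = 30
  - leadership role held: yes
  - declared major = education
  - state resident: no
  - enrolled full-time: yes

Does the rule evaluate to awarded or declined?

Declined

Atomic conditions:
  declared major = education: education == education is true
  expected family contribution ≤ 6461 USD: 2822 ≤ 6461 is true
  NOT enrolled full-time: yes → false
  academic standing ∈ {good, warning}: warning is in the set → true
  FAFSA on file: no → false
  leadership role held: yes → true
  state resident: no → false
  renewal applicant: no → false
  household dependents < 1: 4 < 1 is false
  essays submitted ≤ 1: 0 ≤ 1 is true
  credits completed ≥ 144: 30 ≥ 144 is false
  expected family contribution ≤ 39990 USD: 2822 ≤ 39990 is true
  GPA ≥ 1.71: 1.56 ≥ 1.71 is false
  household dependents ≥ 4: 4 ≥ 4 is true
  NOT state resident: no → true
Combine:
[1.1.1.1.3] false AND true = false
[1.1.1.1] true AND true AND false = false
[1.1.1.2.1] exactly-one(false, true) = true
[1.1.1.2.2] false AND false AND false = false
[1.1.1.2] true OR false = true
[1.1.1.3.1.1] true OR false = true
[1.1.1.3.1] NOT true = false
[1.1.1.3.2] exactly-one(true, false) = true
[1.1.1.3] false OR true = true
[1.1.1] false AND true AND true = false
[1.1] NOT false = true
[1] NOT true = false
[2] true → true = true
[root] false AND true = false
Overall: false → declined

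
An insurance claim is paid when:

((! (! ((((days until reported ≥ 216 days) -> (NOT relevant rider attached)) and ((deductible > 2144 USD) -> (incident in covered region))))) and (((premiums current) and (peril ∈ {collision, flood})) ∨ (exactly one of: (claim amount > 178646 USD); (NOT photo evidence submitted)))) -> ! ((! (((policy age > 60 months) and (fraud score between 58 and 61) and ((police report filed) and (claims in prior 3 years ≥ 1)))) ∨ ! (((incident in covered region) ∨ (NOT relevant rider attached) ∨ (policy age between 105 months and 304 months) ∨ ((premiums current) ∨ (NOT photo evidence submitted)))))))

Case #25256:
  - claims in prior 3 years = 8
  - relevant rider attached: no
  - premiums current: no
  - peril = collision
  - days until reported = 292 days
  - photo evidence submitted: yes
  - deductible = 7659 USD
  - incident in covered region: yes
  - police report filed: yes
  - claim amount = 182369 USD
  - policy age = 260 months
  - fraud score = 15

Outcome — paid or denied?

Denied

Atomic conditions:
  days until reported ≥ 216 days: 292 ≥ 216 is true
  NOT relevant rider attached: no → true
  deductible > 2144 USD: 7659 > 2144 is true
  incident in covered region: yes → true
  premiums current: no → false
  peril ∈ {collision, flood}: collision is in the set → true
  claim amount > 178646 USD: 182369 > 178646 is true
  NOT photo evidence submitted: yes → false
  policy age > 60 months: 260 > 60 is true
  fraud score between 58 and 61: 15 in [58, 61] is false
  police report filed: yes → true
  claims in prior 3 years ≥ 1: 8 ≥ 1 is true
  policy age between 105 months and 304 months: 260 in [105, 304] is true
Combine:
[1.1.1.1.1] true → true = true
[1.1.1.1.2] true → true = true
[1.1.1.1] true AND true = true
[1.1.1] NOT true = false
[1.1] NOT false = true
[1.2.1] false AND true = false
[1.2.2] exactly-one(true, false) = true
[1.2] false OR true = true
[1] true AND true = true
[2.1.1.1.3] true AND true = true
[2.1.1.1] true AND false AND true = false
[2.1.1] NOT false = true
[2.1.2.1.4] false OR false = false
[2.1.2.1] true OR true OR true OR false = true
[2.1.2] NOT true = false
[2.1] true OR false = true
[2] NOT true = false
[root] true → false = false
Overall: false → denied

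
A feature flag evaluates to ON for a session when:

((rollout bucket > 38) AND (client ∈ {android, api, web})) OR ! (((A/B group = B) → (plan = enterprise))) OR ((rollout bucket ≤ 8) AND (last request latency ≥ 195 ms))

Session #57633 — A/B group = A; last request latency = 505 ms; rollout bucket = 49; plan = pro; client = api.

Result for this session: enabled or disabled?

Atomic conditions:
  rollout bucket > 38: 49 > 38 is true
  client ∈ {android, api, web}: api is in the set → true
  A/B group = B: A == B is false
  plan = enterprise: pro == enterprise is false
  rollout bucket ≤ 8: 49 ≤ 8 is false
  last request latency ≥ 195 ms: 505 ≥ 195 is true
Combine:
[1] true AND true = true
[2.1] false → false (antecedent false ⇒ implication holds) = true
[2] NOT true = false
[3] false AND true = false
[root] true OR false OR false = true
Overall: true → enabled

Enabled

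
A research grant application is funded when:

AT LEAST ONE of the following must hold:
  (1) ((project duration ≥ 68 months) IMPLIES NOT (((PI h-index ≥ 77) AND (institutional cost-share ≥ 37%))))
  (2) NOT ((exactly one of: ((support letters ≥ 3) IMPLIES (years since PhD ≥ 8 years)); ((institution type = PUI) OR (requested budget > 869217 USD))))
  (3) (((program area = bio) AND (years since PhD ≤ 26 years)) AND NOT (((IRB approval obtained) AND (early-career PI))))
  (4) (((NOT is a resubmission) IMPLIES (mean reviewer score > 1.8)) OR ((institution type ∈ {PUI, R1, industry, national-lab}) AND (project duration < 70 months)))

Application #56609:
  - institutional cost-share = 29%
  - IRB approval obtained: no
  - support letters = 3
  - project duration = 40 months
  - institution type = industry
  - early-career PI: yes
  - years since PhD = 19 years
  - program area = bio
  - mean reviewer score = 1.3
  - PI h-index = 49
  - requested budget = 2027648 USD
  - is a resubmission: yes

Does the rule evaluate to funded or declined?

Atomic conditions:
  project duration ≥ 68 months: 40 ≥ 68 is false
  PI h-index ≥ 77: 49 ≥ 77 is false
  institutional cost-share ≥ 37%: 29 ≥ 37 is false
  support letters ≥ 3: 3 ≥ 3 is true
  years since PhD ≥ 8 years: 19 ≥ 8 is true
  institution type = PUI: industry == PUI is false
  requested budget > 869217 USD: 2027648 > 869217 is true
  program area = bio: bio == bio is true
  years since PhD ≤ 26 years: 19 ≤ 26 is true
  IRB approval obtained: no → false
  early-career PI: yes → true
  NOT is a resubmission: yes → false
  mean reviewer score > 1.8: 1.3 > 1.8 is false
  institution type ∈ {PUI, R1, industry, national-lab}: industry is in the set → true
  project duration < 70 months: 40 < 70 is true
Combine:
[1.2.1] false AND false = false
[1.2] NOT false = true
[1] false → true (antecedent false ⇒ implication holds) = true
[2.1.1] true → true = true
[2.1.2] false OR true = true
[2.1] exactly-one(true, true) = false
[2] NOT false = true
[3.1] true AND true = true
[3.2.1] false AND true = false
[3.2] NOT false = true
[3] true AND true = true
[4.1] false → false (antecedent false ⇒ implication holds) = true
[4.2] true AND true = true
[4] true OR true = true
[root] true OR true OR true OR true = true
Overall: true → funded

Funded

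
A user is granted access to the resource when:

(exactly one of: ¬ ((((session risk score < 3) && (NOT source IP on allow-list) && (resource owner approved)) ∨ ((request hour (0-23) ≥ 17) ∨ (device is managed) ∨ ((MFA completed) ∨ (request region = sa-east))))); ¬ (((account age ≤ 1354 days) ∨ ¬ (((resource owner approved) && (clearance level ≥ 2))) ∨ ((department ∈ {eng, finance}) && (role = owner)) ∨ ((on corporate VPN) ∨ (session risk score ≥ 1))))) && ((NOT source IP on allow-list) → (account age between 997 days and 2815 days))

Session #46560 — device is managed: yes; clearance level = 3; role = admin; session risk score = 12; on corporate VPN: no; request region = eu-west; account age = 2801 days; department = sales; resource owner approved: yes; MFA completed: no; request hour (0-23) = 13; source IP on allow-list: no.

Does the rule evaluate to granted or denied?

Atomic conditions:
  session risk score < 3: 12 < 3 is false
  NOT source IP on allow-list: no → true
  resource owner approved: yes → true
  request hour (0-23) ≥ 17: 13 ≥ 17 is false
  device is managed: yes → true
  MFA completed: no → false
  request region = sa-east: eu-west == sa-east is false
  account age ≤ 1354 days: 2801 ≤ 1354 is false
  clearance level ≥ 2: 3 ≥ 2 is true
  department ∈ {eng, finance}: sales is not in the set → false
  role = owner: admin == owner is false
  on corporate VPN: no → false
  session risk score ≥ 1: 12 ≥ 1 is true
  account age between 997 days and 2815 days: 2801 in [997, 2815] is true
Combine:
[1.1.1.1] false AND true AND true = false
[1.1.1.2.3] false OR false = false
[1.1.1.2] false OR true OR false = true
[1.1.1] false OR true = true
[1.1] NOT true = false
[1.2.1.2.1] true AND true = true
[1.2.1.2] NOT true = false
[1.2.1.3] false AND false = false
[1.2.1.4] false OR true = true
[1.2.1] false OR false OR false OR true = true
[1.2] NOT true = false
[1] exactly-one(false, false) = false
[2] true → true = true
[root] false AND true = false
Overall: false → denied

Denied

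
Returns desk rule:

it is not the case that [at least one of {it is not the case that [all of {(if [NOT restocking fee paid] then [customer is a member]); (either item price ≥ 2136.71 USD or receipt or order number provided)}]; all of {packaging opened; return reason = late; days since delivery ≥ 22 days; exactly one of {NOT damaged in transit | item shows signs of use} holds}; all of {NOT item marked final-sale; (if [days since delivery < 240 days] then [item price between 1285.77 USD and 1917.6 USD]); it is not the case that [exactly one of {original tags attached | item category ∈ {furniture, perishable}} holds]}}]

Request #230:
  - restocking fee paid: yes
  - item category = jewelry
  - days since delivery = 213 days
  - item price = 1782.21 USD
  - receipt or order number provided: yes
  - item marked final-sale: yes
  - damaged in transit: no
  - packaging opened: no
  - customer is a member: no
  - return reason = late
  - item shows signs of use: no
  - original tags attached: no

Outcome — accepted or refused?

Atomic conditions:
  NOT restocking fee paid: yes → false
  customer is a member: no → false
  item price ≥ 2136.71 USD: 1782.21 ≥ 2136.71 is false
  receipt or order number provided: yes → true
  packaging opened: no → false
  return reason = late: late == late is true
  days since delivery ≥ 22 days: 213 ≥ 22 is true
  NOT damaged in transit: no → true
  item shows signs of use: no → false
  NOT item marked final-sale: yes → false
  days since delivery < 240 days: 213 < 240 is true
  item price between 1285.77 USD and 1917.6 USD: 1782.21 in [1285.77, 1917.6] is true
  original tags attached: no → false
  item category ∈ {furniture, perishable}: jewelry is not in the set → false
Combine:
[1.1.1.1] false → false (antecedent false ⇒ implication holds) = true
[1.1.1.2] false OR true = true
[1.1.1] true AND true = true
[1.1] NOT true = false
[1.2.4] exactly-one(true, false) = true
[1.2] false AND true AND true AND true = false
[1.3.2] true → true = true
[1.3.3.1] exactly-one(false, false) = false
[1.3.3] NOT false = true
[1.3] false AND true AND true = false
[1] false OR false OR false = false
[root] NOT false = true
Overall: true → accepted

Accepted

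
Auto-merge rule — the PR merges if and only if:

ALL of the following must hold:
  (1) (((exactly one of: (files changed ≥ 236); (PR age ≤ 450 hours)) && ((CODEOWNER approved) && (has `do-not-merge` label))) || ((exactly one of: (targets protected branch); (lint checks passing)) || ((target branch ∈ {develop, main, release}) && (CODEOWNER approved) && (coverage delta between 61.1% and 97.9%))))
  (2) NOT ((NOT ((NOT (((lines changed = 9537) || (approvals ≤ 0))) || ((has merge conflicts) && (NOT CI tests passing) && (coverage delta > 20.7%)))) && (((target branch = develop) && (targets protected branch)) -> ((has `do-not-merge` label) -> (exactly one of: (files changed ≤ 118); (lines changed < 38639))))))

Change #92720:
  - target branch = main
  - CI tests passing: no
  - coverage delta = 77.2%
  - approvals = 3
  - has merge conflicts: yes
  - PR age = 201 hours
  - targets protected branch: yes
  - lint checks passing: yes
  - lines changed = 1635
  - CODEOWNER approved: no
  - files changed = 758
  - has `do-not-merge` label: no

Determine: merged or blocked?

Atomic conditions:
  files changed ≥ 236: 758 ≥ 236 is true
  PR age ≤ 450 hours: 201 ≤ 450 is true
  CODEOWNER approved: no → false
  has `do-not-merge` label: no → false
  targets protected branch: yes → true
  lint checks passing: yes → true
  target branch ∈ {develop, main, release}: main is in the set → true
  coverage delta between 61.1% and 97.9%: 77.2 in [61.1, 97.9] is true
  lines changed = 9537: 1635 == 9537 is false
  approvals ≤ 0: 3 ≤ 0 is false
  has merge conflicts: yes → true
  NOT CI tests passing: no → true
  coverage delta > 20.7%: 77.2 > 20.7 is true
  target branch = develop: main == develop is false
  files changed ≤ 118: 758 ≤ 118 is false
  lines changed < 38639: 1635 < 38639 is true
Combine:
[1.1.1] exactly-one(true, true) = false
[1.1.2] false AND false = false
[1.1] false AND false = false
[1.2.1] exactly-one(true, true) = false
[1.2.2] true AND false AND true = false
[1.2] false OR false = false
[1] false OR false = false
[2.1.1.1.1.1] false OR false = false
[2.1.1.1.1] NOT false = true
[2.1.1.1.2] true AND true AND true = true
[2.1.1.1] true OR true = true
[2.1.1] NOT true = false
[2.1.2.1] false AND true = false
[2.1.2.2.2] exactly-one(false, true) = true
[2.1.2.2] false → true (antecedent false ⇒ implication holds) = true
[2.1.2] false → true (antecedent false ⇒ implication holds) = true
[2.1] false AND true = false
[2] NOT false = true
[root] false AND true = false
Overall: false → blocked

Blocked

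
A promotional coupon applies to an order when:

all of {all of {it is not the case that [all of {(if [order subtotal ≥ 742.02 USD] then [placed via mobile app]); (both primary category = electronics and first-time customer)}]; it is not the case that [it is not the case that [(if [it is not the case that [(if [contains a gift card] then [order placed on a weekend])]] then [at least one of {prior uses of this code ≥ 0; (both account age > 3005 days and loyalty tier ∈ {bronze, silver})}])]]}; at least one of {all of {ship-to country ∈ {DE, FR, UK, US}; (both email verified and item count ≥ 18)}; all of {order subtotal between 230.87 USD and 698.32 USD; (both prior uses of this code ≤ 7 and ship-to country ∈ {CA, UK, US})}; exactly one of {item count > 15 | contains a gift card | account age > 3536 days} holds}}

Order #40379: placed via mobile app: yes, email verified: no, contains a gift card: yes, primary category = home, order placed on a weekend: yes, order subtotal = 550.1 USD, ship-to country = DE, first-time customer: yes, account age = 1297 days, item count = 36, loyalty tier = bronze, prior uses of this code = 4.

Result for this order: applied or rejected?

Rejected

Atomic conditions:
  order subtotal ≥ 742.02 USD: 550.1 ≥ 742.02 is false
  placed via mobile app: yes → true
  primary category = electronics: home == electronics is false
  first-time customer: yes → true
  contains a gift card: yes → true
  order placed on a weekend: yes → true
  prior uses of this code ≥ 0: 4 ≥ 0 is true
  account age > 3005 days: 1297 > 3005 is false
  loyalty tier ∈ {bronze, silver}: bronze is in the set → true
  ship-to country ∈ {DE, FR, UK, US}: DE is in the set → true
  email verified: no → false
  item count ≥ 18: 36 ≥ 18 is true
  order subtotal between 230.87 USD and 698.32 USD: 550.1 in [230.87, 698.32] is true
  prior uses of this code ≤ 7: 4 ≤ 7 is true
  ship-to country ∈ {CA, UK, US}: DE is not in the set → false
  item count > 15: 36 > 15 is true
  account age > 3536 days: 1297 > 3536 is false
Combine:
[1.1.1.1] false → true (antecedent false ⇒ implication holds) = true
[1.1.1.2] false AND true = false
[1.1.1] true AND false = false
[1.1] NOT false = true
[1.2.1.1.1.1] true → true = true
[1.2.1.1.1] NOT true = false
[1.2.1.1.2.2] false AND true = false
[1.2.1.1.2] true OR false = true
[1.2.1.1] false → true (antecedent false ⇒ implication holds) = true
[1.2.1] NOT true = false
[1.2] NOT false = true
[1] true AND true = true
[2.1.2] false AND true = false
[2.1] true AND false = false
[2.2.2] true AND false = false
[2.2] true AND false = false
[2.3] exactly-one(true, true, false) = false
[2] false OR false OR false = false
[root] true AND false = false
Overall: false → rejected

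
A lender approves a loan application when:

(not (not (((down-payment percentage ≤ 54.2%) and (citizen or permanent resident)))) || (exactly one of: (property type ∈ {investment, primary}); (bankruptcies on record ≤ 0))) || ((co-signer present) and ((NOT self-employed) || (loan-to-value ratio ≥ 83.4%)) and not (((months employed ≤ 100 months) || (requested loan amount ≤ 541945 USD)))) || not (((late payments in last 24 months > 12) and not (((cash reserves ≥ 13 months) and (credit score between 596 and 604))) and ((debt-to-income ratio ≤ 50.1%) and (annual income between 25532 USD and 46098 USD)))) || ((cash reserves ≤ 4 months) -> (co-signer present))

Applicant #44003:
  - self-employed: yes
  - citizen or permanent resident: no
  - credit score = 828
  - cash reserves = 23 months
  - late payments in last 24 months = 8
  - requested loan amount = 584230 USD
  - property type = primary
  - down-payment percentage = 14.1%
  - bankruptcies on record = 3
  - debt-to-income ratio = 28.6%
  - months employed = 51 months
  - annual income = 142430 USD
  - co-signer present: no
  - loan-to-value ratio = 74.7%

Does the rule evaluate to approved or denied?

Atomic conditions:
  down-payment percentage ≤ 54.2%: 14.1 ≤ 54.2 is true
  citizen or permanent resident: no → false
  property type ∈ {investment, primary}: primary is in the set → true
  bankruptcies on record ≤ 0: 3 ≤ 0 is false
  co-signer present: no → false
  NOT self-employed: yes → false
  loan-to-value ratio ≥ 83.4%: 74.7 ≥ 83.4 is false
  months employed ≤ 100 months: 51 ≤ 100 is true
  requested loan amount ≤ 541945 USD: 584230 ≤ 541945 is false
  late payments in last 24 months > 12: 8 > 12 is false
  cash reserves ≥ 13 months: 23 ≥ 13 is true
  credit score between 596 and 604: 828 in [596, 604] is false
  debt-to-income ratio ≤ 50.1%: 28.6 ≤ 50.1 is true
  annual income between 25532 USD and 46098 USD: 142430 in [25532, 46098] is false
  cash reserves ≤ 4 months: 23 ≤ 4 is false
Combine:
[1.1.1.1] true AND false = false
[1.1.1] NOT false = true
[1.1] NOT true = false
[1.2] exactly-one(true, false) = true
[1] false OR true = true
[2.2] false OR false = false
[2.3.1] true OR false = true
[2.3] NOT true = false
[2] false AND false AND false = false
[3.1.2.1] true AND false = false
[3.1.2] NOT false = true
[3.1.3] true AND false = false
[3.1] false AND true AND false = false
[3] NOT false = true
[4] false → false (antecedent false ⇒ implication holds) = true
[root] true OR false OR true OR true = true
Overall: true → approved

Approved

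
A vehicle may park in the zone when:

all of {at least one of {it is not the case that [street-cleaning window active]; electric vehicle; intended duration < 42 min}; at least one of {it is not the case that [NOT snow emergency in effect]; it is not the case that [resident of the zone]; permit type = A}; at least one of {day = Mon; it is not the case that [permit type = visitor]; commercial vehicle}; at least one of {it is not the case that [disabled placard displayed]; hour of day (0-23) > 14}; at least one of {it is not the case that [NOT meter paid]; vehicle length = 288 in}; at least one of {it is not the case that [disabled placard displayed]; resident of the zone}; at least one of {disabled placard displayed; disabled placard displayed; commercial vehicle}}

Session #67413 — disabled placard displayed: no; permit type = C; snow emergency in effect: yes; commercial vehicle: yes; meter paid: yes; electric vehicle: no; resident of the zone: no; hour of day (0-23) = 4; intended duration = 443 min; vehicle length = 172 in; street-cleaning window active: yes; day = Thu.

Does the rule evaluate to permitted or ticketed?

Atomic conditions:
  street-cleaning window active: yes → true
  electric vehicle: no → false
  intended duration < 42 min: 443 < 42 is false
  NOT snow emergency in effect: yes → false
  resident of the zone: no → false
  permit type = A: C == A is false
  day = Mon: Thu == Mon is false
  permit type = visitor: C == visitor is false
  commercial vehicle: yes → true
  disabled placard displayed: no → false
  hour of day (0-23) > 14: 4 > 14 is false
  NOT meter paid: yes → false
  vehicle length = 288 in: 172 == 288 is false
Combine:
[1.1] NOT true = false
[1] false OR false OR false = false
[2.1] NOT false = true
[2.2] NOT false = true
[2] true OR true OR false = true
[3.2] NOT false = true
[3] false OR true OR true = true
[4.1] NOT false = true
[4] true OR false = true
[5.1] NOT false = true
[5] true OR false = true
[6.1] NOT false = true
[6] true OR false = true
[7] false OR false OR true = true
[root] false AND true AND true AND true AND true AND true AND true = false
Overall: false → ticketed

Ticketed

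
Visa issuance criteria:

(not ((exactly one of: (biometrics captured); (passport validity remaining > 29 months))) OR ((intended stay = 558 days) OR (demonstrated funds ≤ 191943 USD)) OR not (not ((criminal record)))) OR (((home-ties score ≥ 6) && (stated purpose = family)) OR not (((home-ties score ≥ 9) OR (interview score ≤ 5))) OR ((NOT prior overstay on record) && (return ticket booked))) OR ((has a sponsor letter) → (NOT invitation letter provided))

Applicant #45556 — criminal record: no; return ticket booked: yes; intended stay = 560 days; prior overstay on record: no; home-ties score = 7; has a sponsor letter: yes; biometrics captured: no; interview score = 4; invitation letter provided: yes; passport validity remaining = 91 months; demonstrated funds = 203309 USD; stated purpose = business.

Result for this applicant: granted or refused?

Granted

Atomic conditions:
  biometrics captured: no → false
  passport validity remaining > 29 months: 91 > 29 is true
  intended stay = 558 days: 560 == 558 is false
  demonstrated funds ≤ 191943 USD: 203309 ≤ 191943 is false
  criminal record: no → false
  home-ties score ≥ 6: 7 ≥ 6 is true
  stated purpose = family: business == family is false
  home-ties score ≥ 9: 7 ≥ 9 is false
  interview score ≤ 5: 4 ≤ 5 is true
  NOT prior overstay on record: no → true
  return ticket booked: yes → true
  has a sponsor letter: yes → true
  NOT invitation letter provided: yes → false
Combine:
[1.1.1] exactly-one(false, true) = true
[1.1] NOT true = false
[1.2] false OR false = false
[1.3.1] NOT false = true
[1.3] NOT true = false
[1] false OR false OR false = false
[2.1] true AND false = false
[2.2.1] false OR true = true
[2.2] NOT true = false
[2.3] true AND true = true
[2] false OR false OR true = true
[3] true → false = false
[root] false OR true OR false = true
Overall: true → granted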